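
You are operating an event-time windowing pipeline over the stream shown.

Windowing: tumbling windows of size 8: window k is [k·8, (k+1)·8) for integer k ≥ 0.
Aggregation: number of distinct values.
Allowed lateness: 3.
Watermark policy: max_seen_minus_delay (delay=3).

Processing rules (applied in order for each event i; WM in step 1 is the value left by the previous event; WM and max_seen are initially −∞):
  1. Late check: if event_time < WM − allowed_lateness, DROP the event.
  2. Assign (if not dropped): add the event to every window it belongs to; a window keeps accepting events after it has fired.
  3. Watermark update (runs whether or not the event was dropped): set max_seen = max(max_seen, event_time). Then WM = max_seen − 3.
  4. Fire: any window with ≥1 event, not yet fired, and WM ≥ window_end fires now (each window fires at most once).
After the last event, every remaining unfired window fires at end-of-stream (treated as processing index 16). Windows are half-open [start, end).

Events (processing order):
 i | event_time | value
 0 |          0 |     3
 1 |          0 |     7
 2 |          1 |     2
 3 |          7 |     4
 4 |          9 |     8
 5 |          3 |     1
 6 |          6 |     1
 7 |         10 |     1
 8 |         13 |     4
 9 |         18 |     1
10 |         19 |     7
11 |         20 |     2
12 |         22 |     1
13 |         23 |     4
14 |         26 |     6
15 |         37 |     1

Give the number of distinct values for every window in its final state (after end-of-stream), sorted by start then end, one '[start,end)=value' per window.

i=0 t=0 v=3: → [0,8); WM=-3
i=1 t=0 v=7: → [0,8); WM=-3
i=2 t=1 v=2: → [0,8); WM=-2
i=3 t=7 v=4: → [0,8); WM=4
i=4 t=9 v=8: → [8,16); WM=6
i=5 t=3 v=1: → [0,8); WM=6
i=6 t=6 v=1: → [0,8); WM=6
i=7 t=10 v=1: → [8,16); WM=7
i=8 t=13 v=4: → [8,16); WM=10; [0,8) fires=5
i=9 t=18 v=1: → [16,24); WM=15
i=10 t=19 v=7: → [16,24); WM=16; [8,16) fires=3
i=11 t=20 v=2: → [16,24); WM=17
i=12 t=22 v=1: → [16,24); WM=19
i=13 t=23 v=4: → [16,24); WM=20
i=14 t=26 v=6: → [24,32); WM=23
i=15 t=37 v=1: → [32,40); WM=34; [16,24) fires=4 [24,32) fires=1

[0,8)=5 [8,16)=3 [16,24)=4 [24,32)=1 [32,40)=1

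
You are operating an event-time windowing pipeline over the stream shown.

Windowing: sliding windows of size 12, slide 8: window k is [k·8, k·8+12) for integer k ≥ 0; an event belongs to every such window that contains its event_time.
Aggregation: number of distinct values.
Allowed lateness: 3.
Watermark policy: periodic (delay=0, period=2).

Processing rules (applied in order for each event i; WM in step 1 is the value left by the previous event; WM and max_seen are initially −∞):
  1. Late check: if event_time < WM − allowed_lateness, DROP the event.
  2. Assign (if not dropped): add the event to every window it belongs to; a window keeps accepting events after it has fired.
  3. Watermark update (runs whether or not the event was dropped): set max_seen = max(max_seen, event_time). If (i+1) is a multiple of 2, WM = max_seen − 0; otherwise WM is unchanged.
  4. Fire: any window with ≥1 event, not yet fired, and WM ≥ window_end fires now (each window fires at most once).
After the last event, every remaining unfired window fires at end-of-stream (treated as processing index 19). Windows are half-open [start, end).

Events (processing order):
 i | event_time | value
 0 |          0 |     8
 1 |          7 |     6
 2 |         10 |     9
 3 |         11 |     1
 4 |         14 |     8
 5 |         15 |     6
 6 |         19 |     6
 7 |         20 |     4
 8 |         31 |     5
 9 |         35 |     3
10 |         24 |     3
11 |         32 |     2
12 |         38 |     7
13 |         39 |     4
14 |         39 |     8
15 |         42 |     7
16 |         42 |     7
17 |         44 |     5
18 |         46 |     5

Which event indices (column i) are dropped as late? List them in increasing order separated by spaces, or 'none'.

10

i=0 t=0 v=8: → [0,12); WM=−∞
i=1 t=7 v=6: → [0,12); WM=7
i=2 t=10 v=9: → [8,20),[0,12); WM=7
i=3 t=11 v=1: → [8,20),[0,12); WM=11
i=4 t=14 v=8: → [8,20); WM=11
i=5 t=15 v=6: → [8,20); WM=15; [0,12) fires=4
i=6 t=19 v=6: → [16,28),[8,20); WM=15
i=7 t=20 v=4: → [16,28); WM=20; [8,20) fires=4
i=8 t=31 v=5: → [24,36); WM=20
i=9 t=35 v=3: → [32,44),[24,36); WM=35; [16,28) fires=2
i=10 t=24 v=3: DROP (t<35-3); WM=35
i=11 t=32 v=2: → [32,44),[24,36); WM=35
i=12 t=38 v=7: → [32,44); WM=35
i=13 t=39 v=4: → [32,44); WM=39; [24,36) fires=3
i=14 t=39 v=8: → [32,44); WM=39
i=15 t=42 v=7: → [40,52),[32,44); WM=42
i=16 t=42 v=7: → [40,52),[32,44); WM=42
i=17 t=44 v=5: → [40,52); WM=44; [32,44) fires=5
i=18 t=46 v=5: → [40,52); WM=44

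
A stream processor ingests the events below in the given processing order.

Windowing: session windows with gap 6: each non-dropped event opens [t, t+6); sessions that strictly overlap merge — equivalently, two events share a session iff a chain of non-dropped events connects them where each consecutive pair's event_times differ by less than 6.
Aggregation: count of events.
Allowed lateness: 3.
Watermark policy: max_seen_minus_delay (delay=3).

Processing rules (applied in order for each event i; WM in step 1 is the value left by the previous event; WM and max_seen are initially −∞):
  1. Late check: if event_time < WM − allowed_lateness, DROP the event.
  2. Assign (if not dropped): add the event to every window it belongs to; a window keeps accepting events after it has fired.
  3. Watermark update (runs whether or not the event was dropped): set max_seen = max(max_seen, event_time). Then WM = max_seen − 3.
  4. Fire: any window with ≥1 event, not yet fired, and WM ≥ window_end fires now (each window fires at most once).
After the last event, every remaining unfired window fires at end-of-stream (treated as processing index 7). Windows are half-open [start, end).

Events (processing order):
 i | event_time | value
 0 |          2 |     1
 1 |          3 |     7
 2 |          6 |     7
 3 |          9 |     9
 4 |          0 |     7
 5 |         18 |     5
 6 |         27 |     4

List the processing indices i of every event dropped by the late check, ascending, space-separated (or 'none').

4

i=0 t=2 v=1: → [2,8); WM=-1
i=1 t=3 v=7: → [2,9); WM=0
i=2 t=6 v=7: → [2,12); WM=3
i=3 t=9 v=9: → [2,15); WM=6
i=4 t=0 v=7: DROP (t<6-3); WM=6
i=5 t=18 v=5: → [18,24); WM=15
i=6 t=27 v=4: → [27,33); WM=24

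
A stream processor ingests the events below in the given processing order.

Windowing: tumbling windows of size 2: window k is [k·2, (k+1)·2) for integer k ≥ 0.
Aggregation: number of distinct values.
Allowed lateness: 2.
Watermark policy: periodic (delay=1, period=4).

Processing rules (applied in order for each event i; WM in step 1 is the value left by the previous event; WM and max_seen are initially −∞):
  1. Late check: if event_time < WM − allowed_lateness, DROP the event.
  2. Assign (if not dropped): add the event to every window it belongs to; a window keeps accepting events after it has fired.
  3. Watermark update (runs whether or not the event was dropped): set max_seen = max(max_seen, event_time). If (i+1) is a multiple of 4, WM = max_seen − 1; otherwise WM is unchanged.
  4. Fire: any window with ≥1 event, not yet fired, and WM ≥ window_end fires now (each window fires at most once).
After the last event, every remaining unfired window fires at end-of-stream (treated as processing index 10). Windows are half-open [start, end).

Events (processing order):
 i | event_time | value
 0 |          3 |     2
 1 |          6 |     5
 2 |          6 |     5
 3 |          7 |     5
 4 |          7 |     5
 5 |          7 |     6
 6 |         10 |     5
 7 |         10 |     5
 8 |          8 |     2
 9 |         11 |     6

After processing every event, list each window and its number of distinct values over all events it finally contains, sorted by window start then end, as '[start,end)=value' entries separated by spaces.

[2,4)=1 [6,8)=2 [8,10)=1 [10,12)=2

i=0 t=3 v=2: → [2,4); WM=−∞
i=1 t=6 v=5: → [6,8); WM=−∞
i=2 t=6 v=5: → [6,8); WM=−∞
i=3 t=7 v=5: → [6,8); WM=6; [2,4) fires=1
i=4 t=7 v=5: → [6,8); WM=6
i=5 t=7 v=6: → [6,8); WM=6
i=6 t=10 v=5: → [10,12); WM=6
i=7 t=10 v=5: → [10,12); WM=9; [6,8) fires=2
i=8 t=8 v=2: → [8,10); WM=9
i=9 t=11 v=6: → [10,12); WM=9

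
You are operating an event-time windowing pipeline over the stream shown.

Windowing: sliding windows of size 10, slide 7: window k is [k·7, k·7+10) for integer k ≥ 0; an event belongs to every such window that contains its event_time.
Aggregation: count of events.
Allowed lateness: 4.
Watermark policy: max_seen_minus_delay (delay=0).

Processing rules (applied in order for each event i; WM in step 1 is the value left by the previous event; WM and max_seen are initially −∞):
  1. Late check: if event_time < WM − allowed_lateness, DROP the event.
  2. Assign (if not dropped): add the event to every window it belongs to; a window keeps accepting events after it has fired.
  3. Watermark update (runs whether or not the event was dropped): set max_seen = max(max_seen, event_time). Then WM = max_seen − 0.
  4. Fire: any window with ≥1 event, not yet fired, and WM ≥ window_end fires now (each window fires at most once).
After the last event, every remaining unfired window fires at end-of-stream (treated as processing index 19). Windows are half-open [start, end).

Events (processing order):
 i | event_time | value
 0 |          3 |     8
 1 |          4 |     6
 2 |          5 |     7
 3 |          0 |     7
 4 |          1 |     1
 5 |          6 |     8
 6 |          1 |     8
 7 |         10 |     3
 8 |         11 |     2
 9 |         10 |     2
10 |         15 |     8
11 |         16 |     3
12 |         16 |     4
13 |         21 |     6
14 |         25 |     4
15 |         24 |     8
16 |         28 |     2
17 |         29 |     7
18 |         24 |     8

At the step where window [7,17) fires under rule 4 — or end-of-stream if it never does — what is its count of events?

6

i=0 t=3 v=8: → [0,10); WM=3
i=1 t=4 v=6: → [0,10); WM=4
i=2 t=5 v=7: → [0,10); WM=5
i=3 t=0 v=7: DROP (t<5-4); WM=5
i=4 t=1 v=1: → [0,10); WM=5
i=5 t=6 v=8: → [0,10); WM=6
i=6 t=1 v=8: DROP (t<6-4); WM=6
i=7 t=10 v=3: → [7,17); WM=10; [0,10) fires=5
i=8 t=11 v=2: → [7,17); WM=11
i=9 t=10 v=2: → [7,17); WM=11
i=10 t=15 v=8: → [14,24),[7,17); WM=15
i=11 t=16 v=3: → [14,24),[7,17); WM=16
i=12 t=16 v=4: → [14,24),[7,17); WM=16
i=13 t=21 v=6: → [21,31),[14,24); WM=21; [7,17) fires=6
i=14 t=25 v=4: → [21,31); WM=25; [14,24) fires=4
i=15 t=24 v=8: → [21,31); WM=25
i=16 t=28 v=2: → [28,38),[21,31); WM=28
i=17 t=29 v=7: → [28,38),[21,31); WM=29
i=18 t=24 v=8: DROP (t<29-4); WM=29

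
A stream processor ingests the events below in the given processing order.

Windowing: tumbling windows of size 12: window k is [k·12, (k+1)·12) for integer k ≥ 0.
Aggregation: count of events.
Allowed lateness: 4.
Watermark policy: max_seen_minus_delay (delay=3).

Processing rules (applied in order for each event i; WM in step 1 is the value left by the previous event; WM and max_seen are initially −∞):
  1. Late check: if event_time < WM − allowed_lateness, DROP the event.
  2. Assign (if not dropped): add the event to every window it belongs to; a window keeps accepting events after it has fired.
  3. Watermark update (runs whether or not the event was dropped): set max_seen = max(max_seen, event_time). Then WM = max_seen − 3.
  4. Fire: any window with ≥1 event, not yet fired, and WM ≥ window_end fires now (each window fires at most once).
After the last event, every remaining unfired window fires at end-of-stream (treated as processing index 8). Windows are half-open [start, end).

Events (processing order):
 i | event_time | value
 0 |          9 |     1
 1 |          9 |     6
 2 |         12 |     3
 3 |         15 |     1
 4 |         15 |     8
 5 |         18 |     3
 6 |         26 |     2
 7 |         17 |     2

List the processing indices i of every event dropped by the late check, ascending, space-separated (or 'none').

7

i=0 t=9 v=1: → [0,12); WM=6
i=1 t=9 v=6: → [0,12); WM=6
i=2 t=12 v=3: → [12,24); WM=9
i=3 t=15 v=1: → [12,24); WM=12; [0,12) fires=2
i=4 t=15 v=8: → [12,24); WM=12
i=5 t=18 v=3: → [12,24); WM=15
i=6 t=26 v=2: → [24,36); WM=23
i=7 t=17 v=2: DROP (t<23-4); WM=23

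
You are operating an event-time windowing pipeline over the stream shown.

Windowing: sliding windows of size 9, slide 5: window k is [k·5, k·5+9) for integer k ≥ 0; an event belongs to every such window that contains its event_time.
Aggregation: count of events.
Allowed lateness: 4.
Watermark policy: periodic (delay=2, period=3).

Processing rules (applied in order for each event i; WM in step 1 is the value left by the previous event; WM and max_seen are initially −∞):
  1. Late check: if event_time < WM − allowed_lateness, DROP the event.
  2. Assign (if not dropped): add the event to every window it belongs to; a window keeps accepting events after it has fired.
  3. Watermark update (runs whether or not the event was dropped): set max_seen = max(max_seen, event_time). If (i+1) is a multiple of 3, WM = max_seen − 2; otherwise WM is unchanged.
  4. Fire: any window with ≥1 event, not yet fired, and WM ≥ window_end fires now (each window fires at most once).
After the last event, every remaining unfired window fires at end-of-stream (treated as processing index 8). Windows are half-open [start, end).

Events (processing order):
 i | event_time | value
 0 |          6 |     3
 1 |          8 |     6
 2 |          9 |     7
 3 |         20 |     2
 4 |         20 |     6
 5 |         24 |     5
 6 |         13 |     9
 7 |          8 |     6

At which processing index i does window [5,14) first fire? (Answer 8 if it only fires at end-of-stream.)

i=0 t=6 v=3: → [5,14),[0,9); WM=−∞
i=1 t=8 v=6: → [5,14),[0,9); WM=−∞
i=2 t=9 v=7: → [5,14); WM=7
i=3 t=20 v=2: → [20,29),[15,24); WM=7
i=4 t=20 v=6: → [20,29),[15,24); WM=7
i=5 t=24 v=5: → [20,29); WM=22; [0,9) fires=2 [5,14) fires=3
i=6 t=13 v=9: DROP (t<22-4); WM=22
i=7 t=8 v=6: DROP (t<22-4); WM=22

5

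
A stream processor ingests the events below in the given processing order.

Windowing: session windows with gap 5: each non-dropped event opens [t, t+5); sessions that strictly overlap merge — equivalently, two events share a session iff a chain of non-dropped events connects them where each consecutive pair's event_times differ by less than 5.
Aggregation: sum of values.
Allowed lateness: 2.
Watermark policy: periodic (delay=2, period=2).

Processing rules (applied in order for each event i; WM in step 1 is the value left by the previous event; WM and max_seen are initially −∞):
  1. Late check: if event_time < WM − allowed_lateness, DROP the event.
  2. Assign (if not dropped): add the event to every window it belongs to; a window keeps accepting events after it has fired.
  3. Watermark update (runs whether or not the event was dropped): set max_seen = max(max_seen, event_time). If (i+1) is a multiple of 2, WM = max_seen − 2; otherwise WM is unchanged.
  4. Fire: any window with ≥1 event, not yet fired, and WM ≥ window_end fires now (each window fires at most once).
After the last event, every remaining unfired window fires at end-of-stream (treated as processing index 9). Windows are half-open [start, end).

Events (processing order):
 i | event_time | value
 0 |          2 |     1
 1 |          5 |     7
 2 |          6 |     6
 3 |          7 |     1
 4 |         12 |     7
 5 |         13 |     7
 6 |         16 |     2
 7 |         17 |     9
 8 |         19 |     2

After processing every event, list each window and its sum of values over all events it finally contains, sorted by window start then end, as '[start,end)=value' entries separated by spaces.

[2,12)=15 [12,24)=27

i=0 t=2 v=1: → [2,7); WM=−∞
i=1 t=5 v=7: → [2,10); WM=3
i=2 t=6 v=6: → [2,11); WM=3
i=3 t=7 v=1: → [2,12); WM=5
i=4 t=12 v=7: → [12,17); WM=5
i=5 t=13 v=7: → [12,18); WM=11
i=6 t=16 v=2: → [12,21); WM=11
i=7 t=17 v=9: → [12,22); WM=15
i=8 t=19 v=2: → [12,24); WM=15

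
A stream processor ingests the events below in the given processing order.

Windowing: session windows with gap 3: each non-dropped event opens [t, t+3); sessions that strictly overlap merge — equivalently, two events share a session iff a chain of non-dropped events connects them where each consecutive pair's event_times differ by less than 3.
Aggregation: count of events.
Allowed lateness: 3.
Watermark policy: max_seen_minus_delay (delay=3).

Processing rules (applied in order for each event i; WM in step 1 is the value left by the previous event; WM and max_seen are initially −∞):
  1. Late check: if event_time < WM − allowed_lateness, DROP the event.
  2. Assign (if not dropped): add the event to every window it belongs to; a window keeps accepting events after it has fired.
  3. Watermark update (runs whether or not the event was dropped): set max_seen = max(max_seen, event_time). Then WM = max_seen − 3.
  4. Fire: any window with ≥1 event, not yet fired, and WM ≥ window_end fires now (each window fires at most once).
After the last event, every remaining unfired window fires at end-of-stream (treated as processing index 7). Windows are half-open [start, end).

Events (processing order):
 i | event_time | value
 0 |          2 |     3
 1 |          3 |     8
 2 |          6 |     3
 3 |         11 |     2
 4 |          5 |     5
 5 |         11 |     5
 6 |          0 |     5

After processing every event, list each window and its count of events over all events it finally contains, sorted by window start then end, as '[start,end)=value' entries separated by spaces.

[2,9)=4 [11,14)=2

i=0 t=2 v=3: → [2,5); WM=-1
i=1 t=3 v=8: → [2,6); WM=0
i=2 t=6 v=3: → [6,9); WM=3
i=3 t=11 v=2: → [11,14); WM=8
i=4 t=5 v=5: → [2,9); WM=8
i=5 t=11 v=5: → [11,14); WM=8
i=6 t=0 v=5: DROP (t<8-3); WM=8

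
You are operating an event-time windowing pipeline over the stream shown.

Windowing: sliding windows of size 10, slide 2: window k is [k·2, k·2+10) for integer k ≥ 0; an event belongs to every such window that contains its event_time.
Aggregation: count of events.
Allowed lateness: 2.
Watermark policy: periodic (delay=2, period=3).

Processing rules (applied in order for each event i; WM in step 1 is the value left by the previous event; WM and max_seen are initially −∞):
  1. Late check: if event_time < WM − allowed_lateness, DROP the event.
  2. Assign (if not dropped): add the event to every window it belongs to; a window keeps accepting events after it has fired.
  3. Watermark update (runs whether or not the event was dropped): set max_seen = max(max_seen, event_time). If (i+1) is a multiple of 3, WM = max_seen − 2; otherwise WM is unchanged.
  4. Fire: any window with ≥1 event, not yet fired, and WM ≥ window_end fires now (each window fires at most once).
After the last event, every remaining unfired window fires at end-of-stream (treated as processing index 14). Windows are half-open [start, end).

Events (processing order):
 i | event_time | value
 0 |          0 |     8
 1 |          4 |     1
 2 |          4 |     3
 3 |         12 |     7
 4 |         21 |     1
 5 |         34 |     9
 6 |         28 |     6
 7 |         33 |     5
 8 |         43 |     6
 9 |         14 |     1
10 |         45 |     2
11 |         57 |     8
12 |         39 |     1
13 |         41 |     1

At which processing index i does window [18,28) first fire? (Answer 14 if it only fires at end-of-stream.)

i=0 t=0 v=8: → [0,10); WM=−∞
i=1 t=4 v=1: → [4,14),[2,12),[0,10); WM=−∞
i=2 t=4 v=3: → [4,14),[2,12),[0,10); WM=2
i=3 t=12 v=7: → [12,22),[10,20),[8,18),[6,16),[4,14); WM=2
i=4 t=21 v=1: → [20,30),[18,28),[16,26),[14,24),[12,22); WM=2
i=5 t=34 v=9: → [34,44),[32,42),[30,40),[28,38),[26,36); WM=32; [0,10) fires=3 [2,12) fires=2 [4,14) fires=3 [6,16) fires=1 [8,18) fires=1 [10,20) fires=1 [12,22) fires=2 [14,24) fires=1 [16,26) fires=1 [18,28) fires=1 [20,30) fires=1
i=6 t=28 v=6: DROP (t<32-2); WM=32
i=7 t=33 v=5: → [32,42),[30,40),[28,38),[26,36),[24,34); WM=32
i=8 t=43 v=6: → [42,52),[40,50),[38,48),[36,46),[34,44); WM=41; [24,34) fires=1 [26,36) fires=2 [28,38) fires=2 [30,40) fires=2
i=9 t=14 v=1: DROP (t<41-2); WM=41
i=10 t=45 v=2: → [44,54),[42,52),[40,50),[38,48),[36,46); WM=41
i=11 t=57 v=8: → [56,66),[54,64),[52,62),[50,60),[48,58); WM=55; [32,42) fires=2 [34,44) fires=2 [36,46) fires=2 [38,48) fires=2 [40,50) fires=2 [42,52) fires=2 [44,54) fires=1
i=12 t=39 v=1: DROP (t<55-2); WM=55
i=13 t=41 v=1: DROP (t<55-2); WM=55

5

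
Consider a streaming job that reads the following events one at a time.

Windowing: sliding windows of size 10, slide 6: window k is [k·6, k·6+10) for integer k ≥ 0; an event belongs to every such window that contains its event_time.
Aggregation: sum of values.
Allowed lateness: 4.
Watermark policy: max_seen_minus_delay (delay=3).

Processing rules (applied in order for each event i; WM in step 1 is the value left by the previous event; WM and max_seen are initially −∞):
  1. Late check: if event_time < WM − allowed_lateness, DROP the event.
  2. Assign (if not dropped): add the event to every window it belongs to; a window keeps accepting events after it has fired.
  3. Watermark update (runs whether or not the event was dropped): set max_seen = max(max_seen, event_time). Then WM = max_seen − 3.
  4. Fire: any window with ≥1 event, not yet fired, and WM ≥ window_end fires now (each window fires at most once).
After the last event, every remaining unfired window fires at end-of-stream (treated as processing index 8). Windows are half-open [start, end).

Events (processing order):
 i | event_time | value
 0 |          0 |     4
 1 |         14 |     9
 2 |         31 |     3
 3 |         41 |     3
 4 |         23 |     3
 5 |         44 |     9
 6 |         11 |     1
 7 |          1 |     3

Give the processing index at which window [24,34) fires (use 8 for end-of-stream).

3

i=0 t=0 v=4: → [0,10); WM=-3
i=1 t=14 v=9: → [12,22),[6,16); WM=11; [0,10) fires=4
i=2 t=31 v=3: → [30,40),[24,34); WM=28; [6,16) fires=9 [12,22) fires=9
i=3 t=41 v=3: → [36,46); WM=38; [24,34) fires=3
i=4 t=23 v=3: DROP (t<38-4); WM=38
i=5 t=44 v=9: → [42,52),[36,46); WM=41; [30,40) fires=3
i=6 t=11 v=1: DROP (t<41-4); WM=41
i=7 t=1 v=3: DROP (t<41-4); WM=41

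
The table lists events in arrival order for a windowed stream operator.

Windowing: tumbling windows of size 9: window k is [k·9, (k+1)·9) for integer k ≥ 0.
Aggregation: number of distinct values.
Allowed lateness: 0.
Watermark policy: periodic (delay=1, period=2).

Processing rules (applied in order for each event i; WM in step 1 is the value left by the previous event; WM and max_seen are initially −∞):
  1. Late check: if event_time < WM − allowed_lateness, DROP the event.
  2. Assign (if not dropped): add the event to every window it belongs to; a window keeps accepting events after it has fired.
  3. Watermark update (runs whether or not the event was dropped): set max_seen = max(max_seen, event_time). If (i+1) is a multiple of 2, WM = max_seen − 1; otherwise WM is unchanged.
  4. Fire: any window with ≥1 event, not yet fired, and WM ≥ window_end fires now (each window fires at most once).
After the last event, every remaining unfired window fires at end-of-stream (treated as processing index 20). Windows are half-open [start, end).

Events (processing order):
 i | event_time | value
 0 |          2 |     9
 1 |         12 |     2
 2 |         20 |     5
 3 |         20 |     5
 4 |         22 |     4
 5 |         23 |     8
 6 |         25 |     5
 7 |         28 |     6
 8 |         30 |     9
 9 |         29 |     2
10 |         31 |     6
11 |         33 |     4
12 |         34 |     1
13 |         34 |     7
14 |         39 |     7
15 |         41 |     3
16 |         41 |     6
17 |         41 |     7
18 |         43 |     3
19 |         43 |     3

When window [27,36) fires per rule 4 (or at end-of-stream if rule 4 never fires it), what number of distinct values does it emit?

6

i=0 t=2 v=9: → [0,9); WM=−∞
i=1 t=12 v=2: → [9,18); WM=11; [0,9) fires=1
i=2 t=20 v=5: → [18,27); WM=11
i=3 t=20 v=5: → [18,27); WM=19; [9,18) fires=1
i=4 t=22 v=4: → [18,27); WM=19
i=5 t=23 v=8: → [18,27); WM=22
i=6 t=25 v=5: → [18,27); WM=22
i=7 t=28 v=6: → [27,36); WM=27; [18,27) fires=3
i=8 t=30 v=9: → [27,36); WM=27
i=9 t=29 v=2: → [27,36); WM=29
i=10 t=31 v=6: → [27,36); WM=29
i=11 t=33 v=4: → [27,36); WM=32
i=12 t=34 v=1: → [27,36); WM=32
i=13 t=34 v=7: → [27,36); WM=33
i=14 t=39 v=7: → [36,45); WM=33
i=15 t=41 v=3: → [36,45); WM=40; [27,36) fires=6
i=16 t=41 v=6: → [36,45); WM=40
i=17 t=41 v=7: → [36,45); WM=40
i=18 t=43 v=3: → [36,45); WM=40
i=19 t=43 v=3: → [36,45); WM=42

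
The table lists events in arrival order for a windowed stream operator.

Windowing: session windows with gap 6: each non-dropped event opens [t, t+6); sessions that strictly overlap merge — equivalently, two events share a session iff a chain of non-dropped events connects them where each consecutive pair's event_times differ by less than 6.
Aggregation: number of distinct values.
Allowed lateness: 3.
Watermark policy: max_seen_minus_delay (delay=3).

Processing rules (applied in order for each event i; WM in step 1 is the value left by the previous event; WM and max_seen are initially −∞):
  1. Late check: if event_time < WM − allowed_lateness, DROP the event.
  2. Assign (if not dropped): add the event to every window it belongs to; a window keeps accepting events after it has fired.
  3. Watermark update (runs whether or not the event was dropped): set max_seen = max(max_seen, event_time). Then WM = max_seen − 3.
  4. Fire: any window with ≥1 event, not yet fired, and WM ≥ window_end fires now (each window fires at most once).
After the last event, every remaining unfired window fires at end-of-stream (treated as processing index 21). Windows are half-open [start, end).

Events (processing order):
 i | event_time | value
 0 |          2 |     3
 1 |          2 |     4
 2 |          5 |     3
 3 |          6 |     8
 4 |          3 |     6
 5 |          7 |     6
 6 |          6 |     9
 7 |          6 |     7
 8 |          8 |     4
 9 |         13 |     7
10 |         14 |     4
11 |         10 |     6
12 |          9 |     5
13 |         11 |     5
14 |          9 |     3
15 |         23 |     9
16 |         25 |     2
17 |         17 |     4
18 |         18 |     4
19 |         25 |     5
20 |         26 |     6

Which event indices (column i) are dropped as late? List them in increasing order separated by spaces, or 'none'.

i=0 t=2 v=3: → [2,8); WM=-1
i=1 t=2 v=4: → [2,8); WM=-1
i=2 t=5 v=3: → [2,11); WM=2
i=3 t=6 v=8: → [2,12); WM=3
i=4 t=3 v=6: → [2,12); WM=3
i=5 t=7 v=6: → [2,13); WM=4
i=6 t=6 v=9: → [2,13); WM=4
i=7 t=6 v=7: → [2,13); WM=4
i=8 t=8 v=4: → [2,14); WM=5
i=9 t=13 v=7: → [2,19); WM=10
i=10 t=14 v=4: → [2,20); WM=11
i=11 t=10 v=6: → [2,20); WM=11
i=12 t=9 v=5: → [2,20); WM=11
i=13 t=11 v=5: → [2,20); WM=11
i=14 t=9 v=3: → [2,20); WM=11
i=15 t=23 v=9: → [23,29); WM=20
i=16 t=25 v=2: → [23,31); WM=22
i=17 t=17 v=4: DROP (t<22-3); WM=22
i=18 t=18 v=4: DROP (t<22-3); WM=22
i=19 t=25 v=5: → [23,31); WM=22
i=20 t=26 v=6: → [23,32); WM=23

17 18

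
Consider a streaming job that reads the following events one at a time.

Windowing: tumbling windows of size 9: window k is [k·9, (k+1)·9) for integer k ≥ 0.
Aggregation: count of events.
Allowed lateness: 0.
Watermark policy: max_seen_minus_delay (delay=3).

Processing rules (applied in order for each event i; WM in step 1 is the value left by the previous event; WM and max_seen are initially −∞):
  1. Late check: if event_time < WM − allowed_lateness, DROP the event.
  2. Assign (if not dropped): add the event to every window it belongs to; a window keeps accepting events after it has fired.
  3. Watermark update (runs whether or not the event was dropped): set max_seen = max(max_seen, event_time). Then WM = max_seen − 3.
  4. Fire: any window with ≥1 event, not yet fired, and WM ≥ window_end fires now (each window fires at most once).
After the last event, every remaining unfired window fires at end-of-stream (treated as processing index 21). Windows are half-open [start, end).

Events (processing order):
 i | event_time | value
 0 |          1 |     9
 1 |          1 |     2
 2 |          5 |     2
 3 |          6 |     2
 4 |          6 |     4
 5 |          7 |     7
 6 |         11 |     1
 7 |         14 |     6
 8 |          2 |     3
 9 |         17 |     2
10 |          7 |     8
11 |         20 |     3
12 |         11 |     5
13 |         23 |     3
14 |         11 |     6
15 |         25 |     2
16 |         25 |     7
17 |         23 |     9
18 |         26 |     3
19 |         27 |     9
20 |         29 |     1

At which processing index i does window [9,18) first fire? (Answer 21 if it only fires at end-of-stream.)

i=0 t=1 v=9: → [0,9); WM=-2
i=1 t=1 v=2: → [0,9); WM=-2
i=2 t=5 v=2: → [0,9); WM=2
i=3 t=6 v=2: → [0,9); WM=3
i=4 t=6 v=4: → [0,9); WM=3
i=5 t=7 v=7: → [0,9); WM=4
i=6 t=11 v=1: → [9,18); WM=8
i=7 t=14 v=6: → [9,18); WM=11; [0,9) fires=6
i=8 t=2 v=3: DROP (t<11-0); WM=11
i=9 t=17 v=2: → [9,18); WM=14
i=10 t=7 v=8: DROP (t<14-0); WM=14
i=11 t=20 v=3: → [18,27); WM=17
i=12 t=11 v=5: DROP (t<17-0); WM=17
i=13 t=23 v=3: → [18,27); WM=20; [9,18) fires=3
i=14 t=11 v=6: DROP (t<20-0); WM=20
i=15 t=25 v=2: → [18,27); WM=22
i=16 t=25 v=7: → [18,27); WM=22
i=17 t=23 v=9: → [18,27); WM=22
i=18 t=26 v=3: → [18,27); WM=23
i=19 t=27 v=9: → [27,36); WM=24
i=20 t=29 v=1: → [27,36); WM=26

13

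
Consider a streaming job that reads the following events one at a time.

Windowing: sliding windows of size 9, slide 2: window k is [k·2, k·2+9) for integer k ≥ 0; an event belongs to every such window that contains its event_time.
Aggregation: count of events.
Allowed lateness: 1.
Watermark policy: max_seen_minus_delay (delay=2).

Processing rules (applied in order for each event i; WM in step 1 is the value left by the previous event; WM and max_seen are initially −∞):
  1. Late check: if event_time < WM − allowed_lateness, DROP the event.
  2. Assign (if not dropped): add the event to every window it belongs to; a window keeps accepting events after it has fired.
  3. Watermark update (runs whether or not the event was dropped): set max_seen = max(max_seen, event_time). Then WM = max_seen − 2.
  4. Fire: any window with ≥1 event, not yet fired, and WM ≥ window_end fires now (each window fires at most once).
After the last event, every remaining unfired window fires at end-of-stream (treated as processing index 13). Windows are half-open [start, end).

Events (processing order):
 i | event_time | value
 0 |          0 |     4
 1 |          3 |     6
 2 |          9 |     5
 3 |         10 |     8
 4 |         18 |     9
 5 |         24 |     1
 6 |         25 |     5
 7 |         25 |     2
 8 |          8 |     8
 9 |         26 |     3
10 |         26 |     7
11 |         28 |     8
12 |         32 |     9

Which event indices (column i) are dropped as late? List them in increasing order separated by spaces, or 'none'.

i=0 t=0 v=4: → [0,9); WM=-2
i=1 t=3 v=6: → [2,11),[0,9); WM=1
i=2 t=9 v=5: → [8,17),[6,15),[4,13),[2,11); WM=7
i=3 t=10 v=8: → [10,19),[8,17),[6,15),[4,13),[2,11); WM=8
i=4 t=18 v=9: → [18,27),[16,25),[14,23),[12,21),[10,19); WM=16; [0,9) fires=2 [2,11) fires=3 [4,13) fires=2 [6,15) fires=2
i=5 t=24 v=1: → [24,33),[22,31),[20,29),[18,27),[16,25); WM=22; [8,17) fires=2 [10,19) fires=2 [12,21) fires=1
i=6 t=25 v=5: → [24,33),[22,31),[20,29),[18,27); WM=23; [14,23) fires=1
i=7 t=25 v=2: → [24,33),[22,31),[20,29),[18,27); WM=23
i=8 t=8 v=8: DROP (t<23-1); WM=23
i=9 t=26 v=3: → [26,35),[24,33),[22,31),[20,29),[18,27); WM=24
i=10 t=26 v=7: → [26,35),[24,33),[22,31),[20,29),[18,27); WM=24
i=11 t=28 v=8: → [28,37),[26,35),[24,33),[22,31),[20,29); WM=26; [16,25) fires=2
i=12 t=32 v=9: → [32,41),[30,39),[28,37),[26,35),[24,33); WM=30; [18,27) fires=6 [20,29) fires=6

8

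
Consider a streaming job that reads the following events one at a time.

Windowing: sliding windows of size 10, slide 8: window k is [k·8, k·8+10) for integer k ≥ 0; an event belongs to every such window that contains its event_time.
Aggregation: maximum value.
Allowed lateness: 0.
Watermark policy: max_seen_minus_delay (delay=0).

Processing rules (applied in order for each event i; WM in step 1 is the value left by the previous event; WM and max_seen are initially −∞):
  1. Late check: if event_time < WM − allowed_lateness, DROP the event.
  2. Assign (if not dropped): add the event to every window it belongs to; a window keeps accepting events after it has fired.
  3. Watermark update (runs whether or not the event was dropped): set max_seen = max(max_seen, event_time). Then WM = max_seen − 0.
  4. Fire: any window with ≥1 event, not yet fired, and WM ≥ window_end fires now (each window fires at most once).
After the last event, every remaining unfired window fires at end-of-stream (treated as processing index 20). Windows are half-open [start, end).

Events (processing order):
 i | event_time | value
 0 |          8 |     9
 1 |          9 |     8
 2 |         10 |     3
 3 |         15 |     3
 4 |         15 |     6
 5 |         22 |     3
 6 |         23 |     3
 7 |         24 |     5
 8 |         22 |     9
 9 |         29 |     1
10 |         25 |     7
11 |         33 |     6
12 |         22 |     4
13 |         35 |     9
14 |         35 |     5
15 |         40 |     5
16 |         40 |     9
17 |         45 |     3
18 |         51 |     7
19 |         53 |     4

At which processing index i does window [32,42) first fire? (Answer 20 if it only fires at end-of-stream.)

17

i=0 t=8 v=9: → [8,18),[0,10); WM=8
i=1 t=9 v=8: → [8,18),[0,10); WM=9
i=2 t=10 v=3: → [8,18); WM=10; [0,10) fires=9
i=3 t=15 v=3: → [8,18); WM=15
i=4 t=15 v=6: → [8,18); WM=15
i=5 t=22 v=3: → [16,26); WM=22; [8,18) fires=9
i=6 t=23 v=3: → [16,26); WM=23
i=7 t=24 v=5: → [24,34),[16,26); WM=24
i=8 t=22 v=9: DROP (t<24-0); WM=24
i=9 t=29 v=1: → [24,34); WM=29; [16,26) fires=5
i=10 t=25 v=7: DROP (t<29-0); WM=29
i=11 t=33 v=6: → [32,42),[24,34); WM=33
i=12 t=22 v=4: DROP (t<33-0); WM=33
i=13 t=35 v=9: → [32,42); WM=35; [24,34) fires=6
i=14 t=35 v=5: → [32,42); WM=35
i=15 t=40 v=5: → [40,50),[32,42); WM=40
i=16 t=40 v=9: → [40,50),[32,42); WM=40
i=17 t=45 v=3: → [40,50); WM=45; [32,42) fires=9
i=18 t=51 v=7: → [48,58); WM=51; [40,50) fires=9
i=19 t=53 v=4: → [48,58); WM=53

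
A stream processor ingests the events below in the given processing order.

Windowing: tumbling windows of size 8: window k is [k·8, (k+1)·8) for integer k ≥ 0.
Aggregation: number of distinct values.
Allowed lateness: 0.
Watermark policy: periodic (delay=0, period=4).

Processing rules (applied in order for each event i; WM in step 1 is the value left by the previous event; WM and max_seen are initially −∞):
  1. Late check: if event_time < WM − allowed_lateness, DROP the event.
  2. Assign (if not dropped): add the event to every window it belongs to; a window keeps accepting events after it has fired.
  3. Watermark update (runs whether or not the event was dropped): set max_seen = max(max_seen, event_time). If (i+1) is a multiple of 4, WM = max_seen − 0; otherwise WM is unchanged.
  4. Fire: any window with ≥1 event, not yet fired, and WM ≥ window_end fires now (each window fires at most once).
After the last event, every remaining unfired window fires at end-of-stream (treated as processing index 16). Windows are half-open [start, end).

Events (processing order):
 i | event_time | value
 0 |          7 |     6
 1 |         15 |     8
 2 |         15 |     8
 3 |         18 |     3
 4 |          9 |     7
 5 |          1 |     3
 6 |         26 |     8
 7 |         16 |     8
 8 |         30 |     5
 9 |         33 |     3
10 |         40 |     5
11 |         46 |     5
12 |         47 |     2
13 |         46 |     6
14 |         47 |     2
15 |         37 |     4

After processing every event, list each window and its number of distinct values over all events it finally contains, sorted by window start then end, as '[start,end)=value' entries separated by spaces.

i=0 t=7 v=6: → [0,8); WM=−∞
i=1 t=15 v=8: → [8,16); WM=−∞
i=2 t=15 v=8: → [8,16); WM=−∞
i=3 t=18 v=3: → [16,24); WM=18; [0,8) fires=1 [8,16) fires=1
i=4 t=9 v=7: DROP (t<18-0); WM=18
i=5 t=1 v=3: DROP (t<18-0); WM=18
i=6 t=26 v=8: → [24,32); WM=18
i=7 t=16 v=8: DROP (t<18-0); WM=26; [16,24) fires=1
i=8 t=30 v=5: → [24,32); WM=26
i=9 t=33 v=3: → [32,40); WM=26
i=10 t=40 v=5: → [40,48); WM=26
i=11 t=46 v=5: → [40,48); WM=46; [24,32) fires=2 [32,40) fires=1
i=12 t=47 v=2: → [40,48); WM=46
i=13 t=46 v=6: → [40,48); WM=46
i=14 t=47 v=2: → [40,48); WM=46
i=15 t=37 v=4: DROP (t<46-0); WM=47

[0,8)=1 [8,16)=1 [16,24)=1 [24,32)=2 [32,40)=1 [40,48)=3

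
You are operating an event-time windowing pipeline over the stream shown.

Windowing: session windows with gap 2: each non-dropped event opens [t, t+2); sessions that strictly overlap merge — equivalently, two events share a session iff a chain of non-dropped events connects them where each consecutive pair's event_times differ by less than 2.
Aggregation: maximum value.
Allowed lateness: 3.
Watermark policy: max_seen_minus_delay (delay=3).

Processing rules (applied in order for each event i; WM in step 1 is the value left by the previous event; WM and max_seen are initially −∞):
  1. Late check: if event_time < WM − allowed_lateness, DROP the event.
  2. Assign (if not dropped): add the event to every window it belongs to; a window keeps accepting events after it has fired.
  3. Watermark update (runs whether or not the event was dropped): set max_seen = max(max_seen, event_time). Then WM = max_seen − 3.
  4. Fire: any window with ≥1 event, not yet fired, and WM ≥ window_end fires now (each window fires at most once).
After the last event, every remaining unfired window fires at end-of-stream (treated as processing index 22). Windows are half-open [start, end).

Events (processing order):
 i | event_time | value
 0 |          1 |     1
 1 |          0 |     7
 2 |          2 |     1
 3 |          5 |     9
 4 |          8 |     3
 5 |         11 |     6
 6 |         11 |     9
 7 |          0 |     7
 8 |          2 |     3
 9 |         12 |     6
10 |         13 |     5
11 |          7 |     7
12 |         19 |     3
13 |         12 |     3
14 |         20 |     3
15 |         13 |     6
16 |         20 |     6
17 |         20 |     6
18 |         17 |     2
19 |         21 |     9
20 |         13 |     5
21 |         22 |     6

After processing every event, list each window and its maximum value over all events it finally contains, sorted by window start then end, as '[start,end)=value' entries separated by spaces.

[0,4)=7 [5,7)=9 [7,10)=7 [11,15)=9 [17,19)=2 [19,24)=9

i=0 t=1 v=1: → [1,3); WM=-2
i=1 t=0 v=7: → [0,3); WM=-2
i=2 t=2 v=1: → [0,4); WM=-1
i=3 t=5 v=9: → [5,7); WM=2
i=4 t=8 v=3: → [8,10); WM=5
i=5 t=11 v=6: → [11,13); WM=8
i=6 t=11 v=9: → [11,13); WM=8
i=7 t=0 v=7: DROP (t<8-3); WM=8
i=8 t=2 v=3: DROP (t<8-3); WM=8
i=9 t=12 v=6: → [11,14); WM=9
i=10 t=13 v=5: → [11,15); WM=10
i=11 t=7 v=7: → [7,10); WM=10
i=12 t=19 v=3: → [19,21); WM=16
i=13 t=12 v=3: DROP (t<16-3); WM=16
i=14 t=20 v=3: → [19,22); WM=17
i=15 t=13 v=6: DROP (t<17-3); WM=17
i=16 t=20 v=6: → [19,22); WM=17
i=17 t=20 v=6: → [19,22); WM=17
i=18 t=17 v=2: → [17,19); WM=17
i=19 t=21 v=9: → [19,23); WM=18
i=20 t=13 v=5: DROP (t<18-3); WM=18
i=21 t=22 v=6: → [19,24); WM=19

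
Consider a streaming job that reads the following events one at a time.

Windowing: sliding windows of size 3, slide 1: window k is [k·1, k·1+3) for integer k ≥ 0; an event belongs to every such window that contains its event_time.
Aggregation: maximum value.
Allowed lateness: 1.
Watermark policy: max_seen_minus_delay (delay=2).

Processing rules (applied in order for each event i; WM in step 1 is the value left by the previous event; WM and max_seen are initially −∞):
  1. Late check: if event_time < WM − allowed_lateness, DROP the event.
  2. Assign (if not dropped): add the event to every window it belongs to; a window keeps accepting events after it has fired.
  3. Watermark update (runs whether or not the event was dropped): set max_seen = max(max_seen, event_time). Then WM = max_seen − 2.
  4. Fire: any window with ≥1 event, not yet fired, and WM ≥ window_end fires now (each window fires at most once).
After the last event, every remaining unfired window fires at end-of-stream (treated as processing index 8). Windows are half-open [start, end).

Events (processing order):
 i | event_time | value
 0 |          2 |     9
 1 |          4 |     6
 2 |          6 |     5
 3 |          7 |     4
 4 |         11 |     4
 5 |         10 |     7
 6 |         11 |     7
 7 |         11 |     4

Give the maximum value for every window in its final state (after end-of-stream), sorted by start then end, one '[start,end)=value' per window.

i=0 t=2 v=9: → [2,5),[1,4),[0,3); WM=0
i=1 t=4 v=6: → [4,7),[3,6),[2,5); WM=2
i=2 t=6 v=5: → [6,9),[5,8),[4,7); WM=4; [0,3) fires=9 [1,4) fires=9
i=3 t=7 v=4: → [7,10),[6,9),[5,8); WM=5; [2,5) fires=9
i=4 t=11 v=4: → [11,14),[10,13),[9,12); WM=9; [3,6) fires=6 [4,7) fires=6 [5,8) fires=5 [6,9) fires=5
i=5 t=10 v=7: → [10,13),[9,12),[8,11); WM=9
i=6 t=11 v=7: → [11,14),[10,13),[9,12); WM=9
i=7 t=11 v=4: → [11,14),[10,13),[9,12); WM=9

[0,3)=9 [1,4)=9 [2,5)=9 [3,6)=6 [4,7)=6 [5,8)=5 [6,9)=5 [7,10)=4 [8,11)=7 [9,12)=7 [10,13)=7 [11,14)=7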